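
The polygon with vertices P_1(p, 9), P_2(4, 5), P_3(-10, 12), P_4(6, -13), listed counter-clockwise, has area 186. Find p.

Write out the shoelace sum; only the two edges meeting at P_1 involve p:
2·Area = [(6·9 − p·(-13)) + (p·5 − 4·9)] + 156
       = 18·p + 174 = 372
⇒ p = 11.

11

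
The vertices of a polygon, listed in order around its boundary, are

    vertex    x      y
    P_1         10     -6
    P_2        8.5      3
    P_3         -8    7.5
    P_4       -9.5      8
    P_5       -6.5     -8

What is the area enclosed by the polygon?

211.5

Apply Gauss's area formula: 2A = Σ (x_i·y_{i+1} − x_{i+1}·y_i), indices taken mod 5.
P_1→P_2: (10)(3) − (8.5)(-6) = 81
P_2→P_3: (8.5)(7.5) − (-8)(3) = 87.75
P_3→P_4: (-8)(8) − (-9.5)(7.5) = 7.25
P_4→P_5: (-9.5)(-8) − (-6.5)(8) = 128
P_5→P_1: (-6.5)(-6) − (10)(-8) = 119
Σ = 423
Area = |Σ|/2 = 211.5.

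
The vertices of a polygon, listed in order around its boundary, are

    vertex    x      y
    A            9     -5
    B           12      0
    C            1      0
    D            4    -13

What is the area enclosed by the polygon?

72

A→B: (9)(0) − (12)(-5) = 60
B→C: (12)(0) − (1)(0) = 0
C→D: (1)(-13) − (4)(0) = -13
D→A: (4)(-5) − (9)(-13) = 97
Σ = 144
Area = |Σ|/2 = 72.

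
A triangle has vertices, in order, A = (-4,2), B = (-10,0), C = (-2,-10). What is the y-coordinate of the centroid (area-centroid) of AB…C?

-8/3

Apply Gauss's area formula. First the cross-terms c_i = x_i·y_{i+1} − x_{i+1}·y_i:
  20, 100, -44  ⇒  2A = 76, A = 38.
Then Σ (y_i + y_{i+1})·c_i = -608, so ȳ = -608 / (6·38) = -8/3.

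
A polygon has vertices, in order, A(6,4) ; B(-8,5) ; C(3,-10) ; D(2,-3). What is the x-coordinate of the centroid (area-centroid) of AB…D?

-31/82

Apply the shoelace (surveyor's) formula. First the cross-terms c_i = x_i·y_{i+1} − x_{i+1}·y_i:
  62, 65, 11, 26  ⇒  2A = 164, A = 82.
Then Σ (x_i + x_{i+1})·c_i = -186, so x̄ = -186 / (6·82) = -31/82.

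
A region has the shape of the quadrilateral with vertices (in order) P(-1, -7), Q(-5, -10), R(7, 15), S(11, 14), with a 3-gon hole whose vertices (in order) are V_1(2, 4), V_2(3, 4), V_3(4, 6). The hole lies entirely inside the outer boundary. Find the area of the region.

79

Outer boundary:
Apply the shoelace formula: 2A = Σ (x_i·y_{i+1} − x_{i+1}·y_i), indices taken mod 4.
Cross-terms: -25, -5, -67, -63  ⇒  Σ = -160
Area = |Σ|/2 = 80.
Hole:
Cross-terms: -4, 2, 4  ⇒  Σ = 2
Area = |Σ|/2 = 1.
Net area = 80 − 1 = 79.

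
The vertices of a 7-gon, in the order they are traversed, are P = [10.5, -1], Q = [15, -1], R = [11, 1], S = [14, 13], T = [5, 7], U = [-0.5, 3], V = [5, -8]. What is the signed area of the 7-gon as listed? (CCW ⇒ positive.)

Apply the surveyor's formula: 2A = Σ (x_i·y_{i+1} − x_{i+1}·y_i), indices taken mod 7.
Cross-terms: 4.5, 26, 129, 33, 18.5, -11, 79  ⇒  Σ = 279
Signed area = Σ/2 = 139.5 (positive ⇒ counter-clockwise traversal).

139.5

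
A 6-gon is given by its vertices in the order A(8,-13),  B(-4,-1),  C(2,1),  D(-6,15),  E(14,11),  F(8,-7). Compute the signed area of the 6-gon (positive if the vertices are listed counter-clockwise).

-268

Cross-terms: -60, -2, 36, -276, -186, -48  ⇒  Σ = -536
Signed area = Σ/2 = -268 (negative ⇒ clockwise traversal).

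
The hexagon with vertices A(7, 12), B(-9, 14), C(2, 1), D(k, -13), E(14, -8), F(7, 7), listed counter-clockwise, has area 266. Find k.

Write out the shoelace sum; only the two edges meeting at D involve k:
2·Area = [(2·(-13) − k·1) + (k·(-8) − 14·(-13))] + 358
       = -9·k + 514 = 532
⇒ k = -2.

-2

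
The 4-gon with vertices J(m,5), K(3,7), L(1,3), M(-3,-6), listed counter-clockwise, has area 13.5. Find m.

4

Write out the shoelace sum; only the two edges meeting at J involve m:
2·Area = [((-3)·5 − m·(-6)) + (m·7 − 3·5)] + 5
       = 13·m + -25 = 27
⇒ m = 4.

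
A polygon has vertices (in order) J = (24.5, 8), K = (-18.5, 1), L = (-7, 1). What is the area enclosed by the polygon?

40.25

Apply Gauss's area formula: 2A = Σ (x_i·y_{i+1} − x_{i+1}·y_i), indices taken mod 3.
J→K: (24.5)(1) − (-18.5)(8) = 172.5
K→L: (-18.5)(1) − (-7)(1) = -11.5
L→J: (-7)(8) − (24.5)(1) = -80.5
Σ = 80.5
Area = |Σ|/2 = 40.25.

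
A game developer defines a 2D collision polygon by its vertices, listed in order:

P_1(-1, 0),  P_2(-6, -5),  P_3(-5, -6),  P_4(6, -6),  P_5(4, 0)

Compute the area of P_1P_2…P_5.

Cross-terms: 5, 11, 66, 24, 0  ⇒  Σ = 106
Area = |Σ|/2 = 53.

53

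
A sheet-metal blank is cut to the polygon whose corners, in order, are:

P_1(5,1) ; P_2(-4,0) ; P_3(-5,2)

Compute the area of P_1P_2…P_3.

Σ = (4) + (-8) + (-15) = -19
Area = |Σ|/2 = 9.5.

9.5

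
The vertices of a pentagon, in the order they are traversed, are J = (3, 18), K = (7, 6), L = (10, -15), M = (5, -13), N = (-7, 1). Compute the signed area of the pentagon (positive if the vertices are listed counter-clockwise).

J→K: (3)(6) − (7)(18) = -108
K→L: (7)(-15) − (10)(6) = -165
L→M: (10)(-13) − (5)(-15) = -55
M→N: (5)(1) − (-7)(-13) = -86
N→J: (-7)(18) − (3)(1) = -129
Σ = -543
Signed area = Σ/2 = -271.5 (negative ⇒ clockwise traversal).

-271.5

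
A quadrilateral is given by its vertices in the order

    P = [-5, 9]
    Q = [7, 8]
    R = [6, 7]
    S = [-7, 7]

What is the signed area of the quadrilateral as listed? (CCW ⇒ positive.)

-19.5

Apply the shoelace (surveyor's) formula: 2A = Σ (x_i·y_{i+1} − x_{i+1}·y_i), indices taken mod 4.
Σ = (-103) + (1) + (91) + (-28) = -39
Signed area = Σ/2 = -19.5 (negative ⇒ clockwise traversal).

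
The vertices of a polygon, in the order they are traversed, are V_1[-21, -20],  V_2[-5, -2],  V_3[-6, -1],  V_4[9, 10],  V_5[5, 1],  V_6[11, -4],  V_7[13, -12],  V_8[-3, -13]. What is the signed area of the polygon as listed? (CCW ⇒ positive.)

Apply the surveyor's formula: 2A = Σ (x_i·y_{i+1} − x_{i+1}·y_i), indices taken mod 8.
V_1→V_2: (-21)(-2) − (-5)(-20) = -58
V_2→V_3: (-5)(-1) − (-6)(-2) = -7
V_3→V_4: (-6)(10) − (9)(-1) = -51
V_4→V_5: (9)(1) − (5)(10) = -41
V_5→V_6: (5)(-4) − (11)(1) = -31
V_6→V_7: (11)(-12) − (13)(-4) = -80
V_7→V_8: (13)(-13) − (-3)(-12) = -205
V_8→V_1: (-3)(-20) − (-21)(-13) = -213
Σ = -686
Signed area = Σ/2 = -343 (negative ⇒ clockwise traversal).

-343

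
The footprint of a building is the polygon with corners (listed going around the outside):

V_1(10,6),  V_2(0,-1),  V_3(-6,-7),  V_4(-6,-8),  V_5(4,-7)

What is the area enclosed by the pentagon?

79

Apply Gauss's area formula: 2A = Σ (x_i·y_{i+1} − x_{i+1}·y_i), indices taken mod 5.
Σ = (-10) + (-6) + (6) + (74) + (94) = 158
Area = |Σ|/2 = 79.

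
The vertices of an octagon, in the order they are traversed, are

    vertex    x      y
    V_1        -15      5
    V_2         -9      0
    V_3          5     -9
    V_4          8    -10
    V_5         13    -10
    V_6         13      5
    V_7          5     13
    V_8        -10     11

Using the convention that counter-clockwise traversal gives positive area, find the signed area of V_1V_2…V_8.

Apply the shoelace formula: 2A = Σ (x_i·y_{i+1} − x_{i+1}·y_i), indices taken mod 8.
Cross-terms: 45, 81, 22, 50, 195, 144, 185, 115  ⇒  Σ = 837
Signed area = Σ/2 = 418.5 (positive ⇒ counter-clockwise traversal).

418.5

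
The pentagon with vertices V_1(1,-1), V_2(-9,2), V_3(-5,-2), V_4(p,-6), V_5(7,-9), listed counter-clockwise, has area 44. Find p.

The doubled signed area Σ (x_i y_{i+1} − x_{i+1} y_i) is linear in p.
With p=0 it equals 95; the coefficient of p is -7 (from the two edges through V_4).
So -7·p + 95 = 2·44 = 88 ⇒ p = 1.

1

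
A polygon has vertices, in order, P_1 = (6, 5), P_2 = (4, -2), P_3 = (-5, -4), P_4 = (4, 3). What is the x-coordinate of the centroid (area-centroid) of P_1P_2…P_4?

Apply Gauss's area formula. First the cross-terms c_i = x_i·y_{i+1} − x_{i+1}·y_i:
  -32, -26, 1, 2  ⇒  2A = -55, A = -27.5.
Then Σ (x_i + x_{i+1})·c_i = -275, so x̄ = -275 / (6·(-27.5)) = 5/3.

5/3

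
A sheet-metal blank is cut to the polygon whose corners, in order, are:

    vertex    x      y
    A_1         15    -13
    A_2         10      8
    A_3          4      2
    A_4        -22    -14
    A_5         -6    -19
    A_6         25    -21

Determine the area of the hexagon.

575.5

Apply the shoelace formula: 2A = Σ (x_i·y_{i+1} − x_{i+1}·y_i), indices taken mod 6.
A_1→A_2: (15)(8) − (10)(-13) = 250
A_2→A_3: (10)(2) − (4)(8) = -12
A_3→A_4: (4)(-14) − (-22)(2) = -12
A_4→A_5: (-22)(-19) − (-6)(-14) = 334
A_5→A_6: (-6)(-21) − (25)(-19) = 601
A_6→A_1: (25)(-13) − (15)(-21) = -10
Σ = 1151
Area = |Σ|/2 = 575.5.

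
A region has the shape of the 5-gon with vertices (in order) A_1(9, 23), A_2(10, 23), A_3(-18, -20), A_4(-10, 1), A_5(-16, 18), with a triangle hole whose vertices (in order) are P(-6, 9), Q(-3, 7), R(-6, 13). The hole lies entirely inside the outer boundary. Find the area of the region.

Outer boundary:
Apply Gauss's area formula: 2A = Σ (x_i·y_{i+1} − x_{i+1}·y_i), indices taken mod 5.
A_1→A_2: (9)(23) − (10)(23) = -23
A_2→A_3: (10)(-20) − (-18)(23) = 214
A_3→A_4: (-18)(1) − (-10)(-20) = -218
A_4→A_5: (-10)(18) − (-16)(1) = -164
A_5→A_1: (-16)(23) − (9)(18) = -530
Σ = -721
Area = |Σ|/2 = 360.5.
Hole:
P→Q: (-6)(7) − (-3)(9) = -15
Q→R: (-3)(13) − (-6)(7) = 3
R→P: (-6)(9) − (-6)(13) = 24
Σ = 12
Area = |Σ|/2 = 6.
Net area = 360.5 − 6 = 354.5.

354.5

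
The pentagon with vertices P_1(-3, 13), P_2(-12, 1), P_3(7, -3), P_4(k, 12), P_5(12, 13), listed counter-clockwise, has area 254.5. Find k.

The doubled signed area Σ (x_i y_{i+1} − x_{i+1} y_i) is linear in k.
With k=0 it equals 317; the coefficient of k is 16 (from the two edges through P_4).
So 16·k + 317 = 2·254.5 = 509 ⇒ k = 12.

12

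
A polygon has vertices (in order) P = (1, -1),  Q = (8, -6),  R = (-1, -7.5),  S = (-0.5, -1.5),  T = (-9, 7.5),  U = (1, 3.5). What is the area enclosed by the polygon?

63.5

Cross-terms: 2, -66, -2.25, -17.25, -39, -4.5  ⇒  Σ = -127
Area = |Σ|/2 = 63.5.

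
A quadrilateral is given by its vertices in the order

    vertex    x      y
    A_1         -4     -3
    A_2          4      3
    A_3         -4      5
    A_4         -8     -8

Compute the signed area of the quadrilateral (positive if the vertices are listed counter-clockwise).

48

Apply the surveyor's formula: 2A = Σ (x_i·y_{i+1} − x_{i+1}·y_i), indices taken mod 4.
Σ = (0) + (32) + (72) + (-8) = 96
Signed area = Σ/2 = 48 (positive ⇒ counter-clockwise traversal).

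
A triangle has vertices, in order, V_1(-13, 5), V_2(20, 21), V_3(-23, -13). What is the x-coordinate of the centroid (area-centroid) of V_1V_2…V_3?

-16/3

Apply the shoelace formula. First the cross-terms c_i = x_i·y_{i+1} − x_{i+1}·y_i:
  -373, 223, -284  ⇒  2A = -434, A = -217.
Then Σ (x_i + x_{i+1})·c_i = 6944, so x̄ = 6944 / (6·(-217)) = -16/3.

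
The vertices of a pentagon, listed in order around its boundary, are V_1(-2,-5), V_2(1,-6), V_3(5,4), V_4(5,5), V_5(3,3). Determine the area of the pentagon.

23.5

Σ = (17) + (34) + (5) + (0) + (-9) = 47
Area = |Σ|/2 = 23.5.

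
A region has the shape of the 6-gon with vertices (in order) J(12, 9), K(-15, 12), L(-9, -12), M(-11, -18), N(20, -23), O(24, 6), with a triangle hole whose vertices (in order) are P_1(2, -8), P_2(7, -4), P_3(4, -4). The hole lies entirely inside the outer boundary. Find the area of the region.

Outer boundary:
Σ = (279) + (288) + (30) + (613) + (672) + (144) = 2026
Area = |Σ|/2 = 1013.
Hole:
Apply the surveyor's formula: 2A = Σ (x_i·y_{i+1} − x_{i+1}·y_i), indices taken mod 3.
Cross-terms: 48, -12, -24  ⇒  Σ = 12
Area = |Σ|/2 = 6.
Net area = 1013 − 6 = 1007.

1007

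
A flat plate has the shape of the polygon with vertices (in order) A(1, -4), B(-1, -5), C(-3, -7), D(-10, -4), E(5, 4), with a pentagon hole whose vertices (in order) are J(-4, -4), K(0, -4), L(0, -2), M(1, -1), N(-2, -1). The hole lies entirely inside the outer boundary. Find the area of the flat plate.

Outer boundary:
Apply the surveyor's formula: 2A = Σ (x_i·y_{i+1} − x_{i+1}·y_i), indices taken mod 5.
Cross-terms: -9, -8, -58, -20, -24  ⇒  Σ = -119
Area = |Σ|/2 = 59.5.
Hole:
Apply the surveyor's formula: 2A = Σ (x_i·y_{i+1} − x_{i+1}·y_i), indices taken mod 5.
Cross-terms: 16, 0, 2, -3, 4  ⇒  Σ = 19
Area = |Σ|/2 = 9.5.
Net area = 59.5 − 9.5 = 50.

50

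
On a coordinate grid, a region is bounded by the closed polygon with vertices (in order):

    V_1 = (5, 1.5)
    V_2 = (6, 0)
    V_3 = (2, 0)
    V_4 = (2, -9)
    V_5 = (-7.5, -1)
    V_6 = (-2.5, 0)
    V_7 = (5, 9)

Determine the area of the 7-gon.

79.5

Apply the shoelace (surveyor's) formula: 2A = Σ (x_i·y_{i+1} − x_{i+1}·y_i), indices taken mod 7.
V_1→V_2: (5)(0) − (6)(1.5) = -9
V_2→V_3: (6)(0) − (2)(0) = 0
V_3→V_4: (2)(-9) − (2)(0) = -18
V_4→V_5: (2)(-1) − (-7.5)(-9) = -69.5
V_5→V_6: (-7.5)(0) − (-2.5)(-1) = -2.5
V_6→V_7: (-2.5)(9) − (5)(0) = -22.5
V_7→V_1: (5)(1.5) − (5)(9) = -37.5
Σ = -159
Area = |Σ|/2 = 79.5.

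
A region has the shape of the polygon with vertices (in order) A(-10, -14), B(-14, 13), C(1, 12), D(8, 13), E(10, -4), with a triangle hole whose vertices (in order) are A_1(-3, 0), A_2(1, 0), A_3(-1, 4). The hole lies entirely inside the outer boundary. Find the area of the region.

458

Outer boundary:
Cross-terms: -326, -181, -83, -162, -180  ⇒  Σ = -932
Area = |Σ|/2 = 466.
Hole:
Apply the surveyor's formula: 2A = Σ (x_i·y_{i+1} − x_{i+1}·y_i), indices taken mod 3.
Cross-terms: 0, 4, 12  ⇒  Σ = 16
Area = |Σ|/2 = 8.
Net area = 466 − 8 = 458.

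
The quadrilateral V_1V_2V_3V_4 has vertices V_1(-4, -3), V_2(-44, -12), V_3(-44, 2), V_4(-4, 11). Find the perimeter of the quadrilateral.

110

|V_1V_2| = √((-40)² + (-9)²) = √1681 = 41
|V_2V_3| = √((0)² + (14)²) = √196 = 14
|V_3V_4| = √((40)² + (9)²) = √1681 = 41
|V_4V_1| = √((0)² + (-14)²) = √196 = 14
Perimeter = 41 + 14 + 41 + 14 = 110.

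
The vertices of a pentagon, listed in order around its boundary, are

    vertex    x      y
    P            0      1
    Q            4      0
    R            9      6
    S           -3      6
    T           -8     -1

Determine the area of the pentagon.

67.5

Apply the shoelace formula: 2A = Σ (x_i·y_{i+1} − x_{i+1}·y_i), indices taken mod 5.
Σ = (-4) + (24) + (72) + (51) + (-8) = 135
Area = |Σ|/2 = 67.5.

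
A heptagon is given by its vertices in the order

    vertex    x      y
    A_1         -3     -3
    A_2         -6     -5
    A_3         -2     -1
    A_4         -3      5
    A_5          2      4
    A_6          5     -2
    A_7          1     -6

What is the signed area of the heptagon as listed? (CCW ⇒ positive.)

-57.5

Apply the surveyor's formula: 2A = Σ (x_i·y_{i+1} − x_{i+1}·y_i), indices taken mod 7.
A_1→A_2: (-3)(-5) − (-6)(-3) = -3
A_2→A_3: (-6)(-1) − (-2)(-5) = -4
A_3→A_4: (-2)(5) − (-3)(-1) = -13
A_4→A_5: (-3)(4) − (2)(5) = -22
A_5→A_6: (2)(-2) − (5)(4) = -24
A_6→A_7: (5)(-6) − (1)(-2) = -28
A_7→A_1: (1)(-3) − (-3)(-6) = -21
Σ = -115
Signed area = Σ/2 = -57.5 (negative ⇒ clockwise traversal).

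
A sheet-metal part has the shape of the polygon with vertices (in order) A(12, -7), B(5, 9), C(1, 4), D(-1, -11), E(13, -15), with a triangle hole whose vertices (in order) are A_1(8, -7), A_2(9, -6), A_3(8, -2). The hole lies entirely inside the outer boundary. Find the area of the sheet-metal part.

194.5

Outer boundary:
Apply the shoelace (surveyor's) formula: 2A = Σ (x_i·y_{i+1} − x_{i+1}·y_i), indices taken mod 5.
Σ = (143) + (11) + (-7) + (158) + (89) = 394
Area = |Σ|/2 = 197.
Hole:
Σ = (15) + (30) + (-40) = 5
Area = |Σ|/2 = 2.5.
Net area = 197 − 2.5 = 194.5.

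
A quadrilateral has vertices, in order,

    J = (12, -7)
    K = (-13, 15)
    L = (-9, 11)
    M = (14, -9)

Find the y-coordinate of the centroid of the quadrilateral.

11/3

Apply the shoelace (surveyor's) formula. First the cross-terms c_i = x_i·y_{i+1} − x_{i+1}·y_i:
  89, -8, -73, 10  ⇒  2A = 18, A = 9.
Then Σ (y_i + y_{i+1})·c_i = 198, so ȳ = 198 / (6·9) = 11/3.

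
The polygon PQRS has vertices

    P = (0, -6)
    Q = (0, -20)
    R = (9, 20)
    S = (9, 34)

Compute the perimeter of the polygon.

|PQ| = √((0)² + (-14)²) = √196 = 14
|QR| = √((9)² + (40)²) = √1681 = 41
|RS| = √((0)² + (14)²) = √196 = 14
|SP| = √((-9)² + (-40)²) = √1681 = 41
Perimeter = 14 + 41 + 14 + 41 = 110.

110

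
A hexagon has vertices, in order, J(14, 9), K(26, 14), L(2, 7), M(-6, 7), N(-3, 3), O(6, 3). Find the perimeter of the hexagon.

70

|JK| = √((12)² + (5)²) = √169 = 13
|KL| = √((-24)² + (-7)²) = √625 = 25
|LM| = √((-8)² + (0)²) = √64 = 8
|MN| = √((3)² + (-4)²) = √25 = 5
|NO| = √((9)² + (0)²) = √81 = 9
|OJ| = √((8)² + (6)²) = √100 = 10
Perimeter = 13 + 25 + 8 + 5 + 9 + 10 = 70.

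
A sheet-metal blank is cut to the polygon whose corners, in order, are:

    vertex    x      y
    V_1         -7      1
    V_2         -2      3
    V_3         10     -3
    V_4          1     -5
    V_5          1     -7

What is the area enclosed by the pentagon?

70

Apply the shoelace (surveyor's) formula: 2A = Σ (x_i·y_{i+1} − x_{i+1}·y_i), indices taken mod 5.
Cross-terms: -19, -24, -47, -2, -48  ⇒  Σ = -140
Area = |Σ|/2 = 70.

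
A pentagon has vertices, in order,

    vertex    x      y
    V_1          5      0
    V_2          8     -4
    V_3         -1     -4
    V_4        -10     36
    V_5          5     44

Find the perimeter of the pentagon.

|V_1V_2| = √((3)² + (-4)²) = √25 = 5
|V_2V_3| = √((-9)² + (0)²) = √81 = 9
|V_3V_4| = √((-9)² + (40)²) = √1681 = 41
|V_4V_5| = √((15)² + (8)²) = √289 = 17
|V_5V_1| = √((0)² + (-44)²) = √1936 = 44
Perimeter = 5 + 9 + 41 + 17 + 44 = 116.

116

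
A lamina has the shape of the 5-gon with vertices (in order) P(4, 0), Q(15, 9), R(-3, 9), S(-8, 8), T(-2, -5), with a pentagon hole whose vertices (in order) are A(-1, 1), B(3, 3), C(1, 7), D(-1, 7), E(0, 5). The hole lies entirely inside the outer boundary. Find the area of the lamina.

Outer boundary:
Apply Gauss's area formula: 2A = Σ (x_i·y_{i+1} − x_{i+1}·y_i), indices taken mod 5.
Cross-terms: 36, 162, 48, 56, 20  ⇒  Σ = 322
Area = |Σ|/2 = 161.
Hole:
Apply Gauss's area formula: 2A = Σ (x_i·y_{i+1} − x_{i+1}·y_i), indices taken mod 5.
Σ = (-6) + (18) + (14) + (-5) + (5) = 26
Area = |Σ|/2 = 13.
Net area = 161 − 13 = 148.

148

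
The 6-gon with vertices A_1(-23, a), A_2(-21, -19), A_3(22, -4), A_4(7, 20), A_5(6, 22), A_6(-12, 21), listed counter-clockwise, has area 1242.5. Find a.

19

The doubled signed area Σ (x_i y_{i+1} − x_{i+1} y_i) is linear in a.
With a=0 it equals 2314; the coefficient of a is 9 (from the two edges through A_1).
So 9·a + 2314 = 2·1242.5 = 2485 ⇒ a = 19.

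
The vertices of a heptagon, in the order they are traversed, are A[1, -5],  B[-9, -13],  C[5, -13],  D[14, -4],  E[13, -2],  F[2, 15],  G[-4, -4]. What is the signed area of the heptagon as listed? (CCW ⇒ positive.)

292.5

Apply the surveyor's formula: 2A = Σ (x_i·y_{i+1} − x_{i+1}·y_i), indices taken mod 7.
A→B: (1)(-13) − (-9)(-5) = -58
B→C: (-9)(-13) − (5)(-13) = 182
C→D: (5)(-4) − (14)(-13) = 162
D→E: (14)(-2) − (13)(-4) = 24
E→F: (13)(15) − (2)(-2) = 199
F→G: (2)(-4) − (-4)(15) = 52
G→A: (-4)(-5) − (1)(-4) = 24
Σ = 585
Signed area = Σ/2 = 292.5 (positive ⇒ counter-clockwise traversal).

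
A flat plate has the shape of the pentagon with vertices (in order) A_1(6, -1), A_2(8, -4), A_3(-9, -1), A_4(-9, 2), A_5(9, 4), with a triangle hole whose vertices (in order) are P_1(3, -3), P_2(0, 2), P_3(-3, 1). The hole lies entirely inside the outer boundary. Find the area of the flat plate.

Outer boundary:
Apply the surveyor's formula: 2A = Σ (x_i·y_{i+1} − x_{i+1}·y_i), indices taken mod 5.
Cross-terms: -16, -44, -27, -54, -33  ⇒  Σ = -174
Area = |Σ|/2 = 87.
Hole:
Σ = (6) + (6) + (6) = 18
Area = |Σ|/2 = 9.
Net area = 87 − 9 = 78.

78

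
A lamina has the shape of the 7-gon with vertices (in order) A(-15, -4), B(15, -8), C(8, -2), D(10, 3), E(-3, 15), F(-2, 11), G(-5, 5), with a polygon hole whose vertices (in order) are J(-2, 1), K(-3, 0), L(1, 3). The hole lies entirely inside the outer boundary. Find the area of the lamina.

Outer boundary:
Apply the shoelace formula: 2A = Σ (x_i·y_{i+1} − x_{i+1}·y_i), indices taken mod 7.
Σ = (180) + (34) + (44) + (159) + (-3) + (45) + (95) = 554
Area = |Σ|/2 = 277.
Hole:
Apply the surveyor's formula: 2A = Σ (x_i·y_{i+1} − x_{i+1}·y_i), indices taken mod 3.
Σ = (3) + (-9) + (7) = 1
Area = |Σ|/2 = 0.5.
Net area = 277 − 0.5 = 276.5.

276.5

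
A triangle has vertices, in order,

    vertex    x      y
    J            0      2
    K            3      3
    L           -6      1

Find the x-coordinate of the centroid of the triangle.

Apply Gauss's area formula. First the cross-terms c_i = x_i·y_{i+1} − x_{i+1}·y_i:
  -6, 21, -12  ⇒  2A = 3, A = 1.5.
Then Σ (x_i + x_{i+1})·c_i = -9, so x̄ = -9 / (6·1.5) = -1.

-1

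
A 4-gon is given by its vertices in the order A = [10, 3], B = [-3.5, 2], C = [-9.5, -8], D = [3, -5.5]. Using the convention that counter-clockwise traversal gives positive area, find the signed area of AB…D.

Apply Gauss's area formula: 2A = Σ (x_i·y_{i+1} − x_{i+1}·y_i), indices taken mod 4.
Cross-terms: 30.5, 47, 76.25, 64  ⇒  Σ = 217.75
Signed area = Σ/2 = 108.875 (positive ⇒ counter-clockwise traversal).

108.875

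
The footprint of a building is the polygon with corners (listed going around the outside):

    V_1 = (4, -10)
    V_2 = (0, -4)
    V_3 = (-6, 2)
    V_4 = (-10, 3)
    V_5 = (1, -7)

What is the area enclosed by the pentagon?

23.5

Cross-terms: -16, -24, 2, 67, 18  ⇒  Σ = 47
Area = |Σ|/2 = 23.5.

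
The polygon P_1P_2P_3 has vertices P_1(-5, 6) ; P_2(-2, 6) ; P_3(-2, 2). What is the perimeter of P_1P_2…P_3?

12

|P_1P_2| = √((3)² + (0)²) = √9 = 3
|P_2P_3| = √((0)² + (-4)²) = √16 = 4
|P_3P_1| = √((-3)² + (4)²) = √25 = 5
Perimeter = 3 + 4 + 5 = 12.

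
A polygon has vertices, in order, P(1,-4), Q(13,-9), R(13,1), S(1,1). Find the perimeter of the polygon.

40

|PQ| = √((12)² + (-5)²) = √169 = 13
|QR| = √((0)² + (10)²) = √100 = 10
|RS| = √((-12)² + (0)²) = √144 = 12
|SP| = √((0)² + (-5)²) = √25 = 5
Perimeter = 13 + 10 + 12 + 5 = 40.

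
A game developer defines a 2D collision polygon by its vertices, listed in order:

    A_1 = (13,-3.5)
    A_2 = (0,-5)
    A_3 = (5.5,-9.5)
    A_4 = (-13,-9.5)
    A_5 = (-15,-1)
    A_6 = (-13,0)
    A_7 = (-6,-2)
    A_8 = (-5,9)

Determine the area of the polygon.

246.625

A_1→A_2: (13)(-5) − (0)(-3.5) = -65
A_2→A_3: (0)(-9.5) − (5.5)(-5) = 27.5
A_3→A_4: (5.5)(-9.5) − (-13)(-9.5) = -175.75
A_4→A_5: (-13)(-1) − (-15)(-9.5) = -129.5
A_5→A_6: (-15)(0) − (-13)(-1) = -13
A_6→A_7: (-13)(-2) − (-6)(0) = 26
A_7→A_8: (-6)(9) − (-5)(-2) = -64
A_8→A_1: (-5)(-3.5) − (13)(9) = -99.5
Σ = -493.25
Area = |Σ|/2 = 246.625.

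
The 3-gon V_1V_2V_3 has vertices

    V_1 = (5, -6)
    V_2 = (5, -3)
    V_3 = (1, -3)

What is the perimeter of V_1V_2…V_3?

12

|V_1V_2| = √((0)² + (3)²) = √9 = 3
|V_2V_3| = √((-4)² + (0)²) = √16 = 4
|V_3V_1| = √((4)² + (-3)²) = √25 = 5
Perimeter = 3 + 4 + 5 = 12.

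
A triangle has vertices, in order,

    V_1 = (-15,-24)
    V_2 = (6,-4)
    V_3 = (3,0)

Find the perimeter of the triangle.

|V_1V_2| = √((21)² + (20)²) = √841 = 29
|V_2V_3| = √((-3)² + (4)²) = √25 = 5
|V_3V_1| = √((-18)² + (-24)²) = √900 = 30
Perimeter = 29 + 5 + 30 = 64.

64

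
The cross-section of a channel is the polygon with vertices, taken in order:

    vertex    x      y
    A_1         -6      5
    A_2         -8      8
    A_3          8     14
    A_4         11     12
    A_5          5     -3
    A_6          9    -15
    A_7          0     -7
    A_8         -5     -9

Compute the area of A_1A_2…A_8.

Apply Gauss's area formula: 2A = Σ (x_i·y_{i+1} − x_{i+1}·y_i), indices taken mod 8.
Cross-terms: -8, -176, -58, -93, -48, -63, -35, -79  ⇒  Σ = -560
Area = |Σ|/2 = 280.

280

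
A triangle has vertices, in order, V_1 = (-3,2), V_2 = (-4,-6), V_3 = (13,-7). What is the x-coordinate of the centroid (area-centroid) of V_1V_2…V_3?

Apply Gauss's area formula. First the cross-terms c_i = x_i·y_{i+1} − x_{i+1}·y_i:
  26, 106, 5  ⇒  2A = 137, A = 68.5.
Then Σ (x_i + x_{i+1})·c_i = 822, so x̄ = 822 / (6·68.5) = 2.

2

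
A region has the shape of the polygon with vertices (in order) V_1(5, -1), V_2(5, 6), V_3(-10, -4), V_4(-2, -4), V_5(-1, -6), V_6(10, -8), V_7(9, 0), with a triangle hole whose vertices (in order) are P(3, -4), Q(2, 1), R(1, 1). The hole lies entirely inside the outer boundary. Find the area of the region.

Outer boundary:
Cross-terms: 35, 40, 32, 8, 68, 72, -9  ⇒  Σ = 246
Area = |Σ|/2 = 123.
Hole:
Cross-terms: 11, 1, -7  ⇒  Σ = 5
Area = |Σ|/2 = 2.5.
Net area = 123 − 2.5 = 120.5.

120.5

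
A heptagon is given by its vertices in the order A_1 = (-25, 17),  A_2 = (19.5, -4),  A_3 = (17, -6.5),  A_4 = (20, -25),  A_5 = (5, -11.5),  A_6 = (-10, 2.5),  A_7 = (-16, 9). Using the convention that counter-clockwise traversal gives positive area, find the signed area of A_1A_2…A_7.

-444.875

Apply the surveyor's formula: 2A = Σ (x_i·y_{i+1} − x_{i+1}·y_i), indices taken mod 7.
A_1→A_2: (-25)(-4) − (19.5)(17) = -231.5
A_2→A_3: (19.5)(-6.5) − (17)(-4) = -58.75
A_3→A_4: (17)(-25) − (20)(-6.5) = -295
A_4→A_5: (20)(-11.5) − (5)(-25) = -105
A_5→A_6: (5)(2.5) − (-10)(-11.5) = -102.5
A_6→A_7: (-10)(9) − (-16)(2.5) = -50
A_7→A_1: (-16)(17) − (-25)(9) = -47
Σ = -889.75
Signed area = Σ/2 = -444.875 (negative ⇒ clockwise traversal).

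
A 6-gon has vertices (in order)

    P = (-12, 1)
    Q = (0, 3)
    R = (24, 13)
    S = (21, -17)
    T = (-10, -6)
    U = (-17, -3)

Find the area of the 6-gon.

605

Apply the shoelace (surveyor's) formula: 2A = Σ (x_i·y_{i+1} − x_{i+1}·y_i), indices taken mod 6.
Σ = (-36) + (-72) + (-681) + (-296) + (-72) + (-53) = -1210
Area = |Σ|/2 = 605.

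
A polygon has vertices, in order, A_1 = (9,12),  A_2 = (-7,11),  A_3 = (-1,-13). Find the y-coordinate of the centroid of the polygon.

Apply Gauss's area formula. First the cross-terms c_i = x_i·y_{i+1} − x_{i+1}·y_i:
  183, 102, 105  ⇒  2A = 390, A = 195.
Then Σ (y_i + y_{i+1})·c_i = 3900, so ȳ = 3900 / (6·195) = 10/3.

10/3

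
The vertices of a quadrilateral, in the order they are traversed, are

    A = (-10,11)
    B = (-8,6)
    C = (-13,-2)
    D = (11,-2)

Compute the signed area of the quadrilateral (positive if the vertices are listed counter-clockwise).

135.5

Apply Gauss's area formula: 2A = Σ (x_i·y_{i+1} − x_{i+1}·y_i), indices taken mod 4.
A→B: (-10)(6) − (-8)(11) = 28
B→C: (-8)(-2) − (-13)(6) = 94
C→D: (-13)(-2) − (11)(-2) = 48
D→A: (11)(11) − (-10)(-2) = 101
Σ = 271
Signed area = Σ/2 = 135.5 (positive ⇒ counter-clockwise traversal).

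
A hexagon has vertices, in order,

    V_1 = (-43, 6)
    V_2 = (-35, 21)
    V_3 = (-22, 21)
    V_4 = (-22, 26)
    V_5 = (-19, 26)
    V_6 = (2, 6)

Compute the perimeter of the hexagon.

112

|V_1V_2| = √((8)² + (15)²) = √289 = 17
|V_2V_3| = √((13)² + (0)²) = √169 = 13
|V_3V_4| = √((0)² + (5)²) = √25 = 5
|V_4V_5| = √((3)² + (0)²) = √9 = 3
|V_5V_6| = √((21)² + (-20)²) = √841 = 29
|V_6V_1| = √((-45)² + (0)²) = √2025 = 45
Perimeter = 17 + 13 + 5 + 3 + 29 + 45 = 112.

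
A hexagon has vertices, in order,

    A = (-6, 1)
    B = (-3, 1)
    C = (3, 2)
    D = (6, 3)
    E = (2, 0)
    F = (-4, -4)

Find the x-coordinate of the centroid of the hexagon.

Apply the shoelace formula. First the cross-terms c_i = x_i·y_{i+1} − x_{i+1}·y_i:
  -3, -9, -3, -6, -8, -28  ⇒  2A = -57, A = -28.5.
Then Σ (x_i + x_{i+1})·c_i = 248, so x̄ = 248 / (6·(-28.5)) = -248/171.

-248/171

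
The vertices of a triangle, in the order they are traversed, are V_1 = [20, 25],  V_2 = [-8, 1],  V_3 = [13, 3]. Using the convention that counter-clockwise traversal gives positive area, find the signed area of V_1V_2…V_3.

224

Apply the shoelace (surveyor's) formula: 2A = Σ (x_i·y_{i+1} − x_{i+1}·y_i), indices taken mod 3.
V_1→V_2: (20)(1) − (-8)(25) = 220
V_2→V_3: (-8)(3) − (13)(1) = -37
V_3→V_1: (13)(25) − (20)(3) = 265
Σ = 448
Signed area = Σ/2 = 224 (positive ⇒ counter-clockwise traversal).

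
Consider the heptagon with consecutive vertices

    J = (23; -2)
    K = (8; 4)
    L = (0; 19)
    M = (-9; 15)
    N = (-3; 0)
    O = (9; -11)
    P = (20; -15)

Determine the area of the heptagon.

Apply the shoelace formula: 2A = Σ (x_i·y_{i+1} − x_{i+1}·y_i), indices taken mod 7.
Σ = (108) + (152) + (171) + (45) + (33) + (85) + (305) = 899
Area = |Σ|/2 = 449.5.

449.5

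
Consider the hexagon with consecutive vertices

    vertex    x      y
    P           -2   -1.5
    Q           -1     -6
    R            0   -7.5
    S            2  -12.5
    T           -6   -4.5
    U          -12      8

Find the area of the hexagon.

59.5

Apply the surveyor's formula: 2A = Σ (x_i·y_{i+1} − x_{i+1}·y_i), indices taken mod 6.
P→Q: (-2)(-6) − (-1)(-1.5) = 10.5
Q→R: (-1)(-7.5) − (0)(-6) = 7.5
R→S: (0)(-12.5) − (2)(-7.5) = 15
S→T: (2)(-4.5) − (-6)(-12.5) = -84
T→U: (-6)(8) − (-12)(-4.5) = -102
U→P: (-12)(-1.5) − (-2)(8) = 34
Σ = -119
Area = |Σ|/2 = 59.5.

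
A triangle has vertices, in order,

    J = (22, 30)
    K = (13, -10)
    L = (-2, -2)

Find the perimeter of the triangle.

|JK| = √((-9)² + (-40)²) = √1681 = 41
|KL| = √((-15)² + (8)²) = √289 = 17
|LJ| = √((24)² + (32)²) = √1600 = 40
Perimeter = 41 + 17 + 40 = 98.

98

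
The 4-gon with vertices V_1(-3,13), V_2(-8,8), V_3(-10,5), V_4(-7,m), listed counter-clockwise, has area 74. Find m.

The doubled signed area Σ (x_i y_{i+1} − x_{i+1} y_i) is linear in m.
With m=0 it equals 64; the coefficient of m is -7 (from the two edges through V_4).
So -7·m + 64 = 2·74 = 148 ⇒ m = -12.

-12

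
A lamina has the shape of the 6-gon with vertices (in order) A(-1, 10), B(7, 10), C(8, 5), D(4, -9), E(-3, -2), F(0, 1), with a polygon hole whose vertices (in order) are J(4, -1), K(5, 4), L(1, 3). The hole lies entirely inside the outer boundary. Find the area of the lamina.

117.5

Outer boundary:
Apply the shoelace formula: 2A = Σ (x_i·y_{i+1} − x_{i+1}·y_i), indices taken mod 6.
Σ = (-80) + (-45) + (-92) + (-35) + (-3) + (1) = -254
Area = |Σ|/2 = 127.
Hole:
Apply the shoelace formula: 2A = Σ (x_i·y_{i+1} − x_{i+1}·y_i), indices taken mod 3.
J→K: (4)(4) − (5)(-1) = 21
K→L: (5)(3) − (1)(4) = 11
L→J: (1)(-1) − (4)(3) = -13
Σ = 19
Area = |Σ|/2 = 9.5.
Net area = 127 − 9.5 = 117.5.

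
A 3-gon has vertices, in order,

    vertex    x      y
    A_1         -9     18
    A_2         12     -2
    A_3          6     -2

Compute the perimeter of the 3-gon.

60

|A_1A_2| = √((21)² + (-20)²) = √841 = 29
|A_2A_3| = √((-6)² + (0)²) = √36 = 6
|A_3A_1| = √((-15)² + (20)²) = √625 = 25
Perimeter = 29 + 6 + 25 = 60.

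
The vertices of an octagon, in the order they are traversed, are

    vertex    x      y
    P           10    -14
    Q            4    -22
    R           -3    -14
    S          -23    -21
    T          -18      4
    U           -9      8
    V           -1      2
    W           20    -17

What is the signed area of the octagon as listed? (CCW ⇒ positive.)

-633

P→Q: (10)(-22) − (4)(-14) = -164
Q→R: (4)(-14) − (-3)(-22) = -122
R→S: (-3)(-21) − (-23)(-14) = -259
S→T: (-23)(4) − (-18)(-21) = -470
T→U: (-18)(8) − (-9)(4) = -108
U→V: (-9)(2) − (-1)(8) = -10
V→W: (-1)(-17) − (20)(2) = -23
W→P: (20)(-14) − (10)(-17) = -110
Σ = -1266
Signed area = Σ/2 = -633 (negative ⇒ clockwise traversal).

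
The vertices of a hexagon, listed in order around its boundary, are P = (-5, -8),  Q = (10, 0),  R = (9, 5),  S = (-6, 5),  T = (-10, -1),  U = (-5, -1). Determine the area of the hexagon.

150.5

P→Q: (-5)(0) − (10)(-8) = 80
Q→R: (10)(5) − (9)(0) = 50
R→S: (9)(5) − (-6)(5) = 75
S→T: (-6)(-1) − (-10)(5) = 56
T→U: (-10)(-1) − (-5)(-1) = 5
U→P: (-5)(-8) − (-5)(-1) = 35
Σ = 301
Area = |Σ|/2 = 150.5.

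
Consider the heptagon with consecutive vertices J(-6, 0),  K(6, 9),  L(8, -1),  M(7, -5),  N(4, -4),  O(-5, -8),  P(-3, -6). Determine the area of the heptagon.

127.5

Apply the shoelace formula: 2A = Σ (x_i·y_{i+1} − x_{i+1}·y_i), indices taken mod 7.
Σ = (-54) + (-78) + (-33) + (-8) + (-52) + (6) + (-36) = -255
Area = |Σ|/2 = 127.5.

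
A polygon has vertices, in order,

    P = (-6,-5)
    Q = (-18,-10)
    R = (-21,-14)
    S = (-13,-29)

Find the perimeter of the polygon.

|PQ| = √((-12)² + (-5)²) = √169 = 13
|QR| = √((-3)² + (-4)²) = √25 = 5
|RS| = √((8)² + (-15)²) = √289 = 17
|SP| = √((7)² + (24)²) = √625 = 25
Perimeter = 13 + 5 + 17 + 25 = 60.

60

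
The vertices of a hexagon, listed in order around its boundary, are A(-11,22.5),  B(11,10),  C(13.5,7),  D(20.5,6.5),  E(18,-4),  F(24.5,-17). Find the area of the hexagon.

Apply Gauss's area formula: 2A = Σ (x_i·y_{i+1} − x_{i+1}·y_i), indices taken mod 6.
Cross-terms: -357.5, -58, -55.75, -199, -208, 364.25  ⇒  Σ = -514
Area = |Σ|/2 = 257.

257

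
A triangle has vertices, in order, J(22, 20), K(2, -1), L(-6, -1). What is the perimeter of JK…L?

|JK| = √((-20)² + (-21)²) = √841 = 29
|KL| = √((-8)² + (0)²) = √64 = 8
|LJ| = √((28)² + (21)²) = √1225 = 35
Perimeter = 29 + 8 + 35 = 72.

72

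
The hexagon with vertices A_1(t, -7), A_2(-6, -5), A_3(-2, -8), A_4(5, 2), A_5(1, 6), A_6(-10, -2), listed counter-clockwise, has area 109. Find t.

The doubled signed area Σ (x_i y_{i+1} − x_{i+1} y_i) is linear in t.
With t=0 it equals 188; the coefficient of t is -3 (from the two edges through A_1).
So -3·t + 188 = 2·109 = 218 ⇒ t = -10.

-10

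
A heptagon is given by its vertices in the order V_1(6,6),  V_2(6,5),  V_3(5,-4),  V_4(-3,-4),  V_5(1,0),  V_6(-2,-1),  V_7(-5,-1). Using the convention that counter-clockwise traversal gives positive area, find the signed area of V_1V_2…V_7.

-55.5

Apply the surveyor's formula: 2A = Σ (x_i·y_{i+1} − x_{i+1}·y_i), indices taken mod 7.
Cross-terms: -6, -49, -32, 4, -1, -3, -24  ⇒  Σ = -111
Signed area = Σ/2 = -55.5 (negative ⇒ clockwise traversal).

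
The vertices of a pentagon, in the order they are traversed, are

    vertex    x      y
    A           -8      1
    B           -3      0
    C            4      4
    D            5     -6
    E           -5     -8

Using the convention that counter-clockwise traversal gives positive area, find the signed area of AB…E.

-96

Apply the surveyor's formula: 2A = Σ (x_i·y_{i+1} − x_{i+1}·y_i), indices taken mod 5.
Σ = (3) + (-12) + (-44) + (-70) + (-69) = -192
Signed area = Σ/2 = -96 (negative ⇒ clockwise traversal).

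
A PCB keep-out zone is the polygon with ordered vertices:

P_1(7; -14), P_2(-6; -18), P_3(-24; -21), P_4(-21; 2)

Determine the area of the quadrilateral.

362.5

Apply the shoelace formula: 2A = Σ (x_i·y_{i+1} − x_{i+1}·y_i), indices taken mod 4.
Σ = (-210) + (-306) + (-489) + (280) = -725
Area = |Σ|/2 = 362.5.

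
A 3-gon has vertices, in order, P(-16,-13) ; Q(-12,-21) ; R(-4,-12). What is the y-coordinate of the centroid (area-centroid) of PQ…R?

-46/3

Apply the surveyor's formula. First the cross-terms c_i = x_i·y_{i+1} − x_{i+1}·y_i:
  180, 60, -140  ⇒  2A = 100, A = 50.
Then Σ (y_i + y_{i+1})·c_i = -4600, so ȳ = -4600 / (6·50) = -46/3.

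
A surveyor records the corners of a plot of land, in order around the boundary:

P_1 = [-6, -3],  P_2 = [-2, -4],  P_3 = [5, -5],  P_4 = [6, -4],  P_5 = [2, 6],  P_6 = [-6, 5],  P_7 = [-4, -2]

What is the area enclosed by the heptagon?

90

Σ = (18) + (30) + (10) + (44) + (46) + (32) + (0) = 180
Area = |Σ|/2 = 90.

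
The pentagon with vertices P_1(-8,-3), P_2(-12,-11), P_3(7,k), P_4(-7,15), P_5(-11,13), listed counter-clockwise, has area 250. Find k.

Write out the shoelace sum; only the two edges meeting at P_3 involve k:
2·Area = [((-12)·k − 7·(-11)) + (7·15 − (-7)·k)] + 263
       = -5·k + 445 = 500
⇒ k = -11.

-11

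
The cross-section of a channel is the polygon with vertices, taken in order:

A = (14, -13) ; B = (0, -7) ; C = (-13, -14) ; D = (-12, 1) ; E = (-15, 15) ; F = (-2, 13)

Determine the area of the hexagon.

Σ = (-98) + (-91) + (-181) + (-165) + (-165) + (-156) = -856
Area = |Σ|/2 = 428.

428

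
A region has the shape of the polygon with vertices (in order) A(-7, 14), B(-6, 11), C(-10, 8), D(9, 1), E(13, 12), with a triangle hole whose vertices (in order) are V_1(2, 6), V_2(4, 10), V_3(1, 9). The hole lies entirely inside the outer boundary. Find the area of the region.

Outer boundary:
Apply the shoelace formula: 2A = Σ (x_i·y_{i+1} − x_{i+1}·y_i), indices taken mod 5.
Σ = (7) + (62) + (-82) + (95) + (266) = 348
Area = |Σ|/2 = 174.
Hole:
V_1→V_2: (2)(10) − (4)(6) = -4
V_2→V_3: (4)(9) − (1)(10) = 26
V_3→V_1: (1)(6) − (2)(9) = -12
Σ = 10
Area = |Σ|/2 = 5.
Net area = 174 − 5 = 169.

169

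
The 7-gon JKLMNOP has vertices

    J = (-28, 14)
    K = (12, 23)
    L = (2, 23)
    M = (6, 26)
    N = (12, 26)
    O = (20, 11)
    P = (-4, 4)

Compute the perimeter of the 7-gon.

|JK| = √((40)² + (9)²) = √1681 = 41
|KL| = √((-10)² + (0)²) = √100 = 10
|LM| = √((4)² + (3)²) = √25 = 5
|MN| = √((6)² + (0)²) = √36 = 6
|NO| = √((8)² + (-15)²) = √289 = 17
|OP| = √((-24)² + (-7)²) = √625 = 25
|PJ| = √((-24)² + (10)²) = √676 = 26
Perimeter = 41 + 10 + 5 + 6 + 17 + 25 + 26 = 130.

130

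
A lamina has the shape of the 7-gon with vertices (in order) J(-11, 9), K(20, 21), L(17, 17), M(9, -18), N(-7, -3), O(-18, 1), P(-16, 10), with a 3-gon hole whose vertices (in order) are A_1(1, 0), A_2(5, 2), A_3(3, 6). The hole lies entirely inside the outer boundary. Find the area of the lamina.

639.5

Outer boundary:
Σ = (-411) + (-17) + (-459) + (-153) + (-61) + (-164) + (-34) = -1299
Area = |Σ|/2 = 649.5.
Hole:
Apply Gauss's area formula: 2A = Σ (x_i·y_{i+1} − x_{i+1}·y_i), indices taken mod 3.
Cross-terms: 2, 24, -6  ⇒  Σ = 20
Area = |Σ|/2 = 10.
Net area = 649.5 − 10 = 639.5.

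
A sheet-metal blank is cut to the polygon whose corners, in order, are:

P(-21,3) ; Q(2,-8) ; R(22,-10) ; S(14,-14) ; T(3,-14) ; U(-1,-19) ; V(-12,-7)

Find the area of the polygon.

Apply the surveyor's formula: 2A = Σ (x_i·y_{i+1} − x_{i+1}·y_i), indices taken mod 7.
P→Q: (-21)(-8) − (2)(3) = 162
Q→R: (2)(-10) − (22)(-8) = 156
R→S: (22)(-14) − (14)(-10) = -168
S→T: (14)(-14) − (3)(-14) = -154
T→U: (3)(-19) − (-1)(-14) = -71
U→V: (-1)(-7) − (-12)(-19) = -221
V→P: (-12)(3) − (-21)(-7) = -183
Σ = -479
Area = |Σ|/2 = 239.5.

239.5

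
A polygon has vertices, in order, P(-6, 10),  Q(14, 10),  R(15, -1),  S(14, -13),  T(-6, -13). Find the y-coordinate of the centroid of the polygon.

Apply the shoelace formula. First the cross-terms c_i = x_i·y_{i+1} − x_{i+1}·y_i:
  -200, -164, -181, -260, -138  ⇒  2A = -943, A = -471.5.
Then Σ (y_i + y_{i+1})·c_i = 4232, so ȳ = 4232 / (6·(-471.5)) = -184/123.

-184/123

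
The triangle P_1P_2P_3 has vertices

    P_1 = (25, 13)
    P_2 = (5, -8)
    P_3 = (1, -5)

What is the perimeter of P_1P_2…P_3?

64

|P_1P_2| = √((-20)² + (-21)²) = √841 = 29
|P_2P_3| = √((-4)² + (3)²) = √25 = 5
|P_3P_1| = √((24)² + (18)²) = √900 = 30
Perimeter = 29 + 5 + 30 = 64.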